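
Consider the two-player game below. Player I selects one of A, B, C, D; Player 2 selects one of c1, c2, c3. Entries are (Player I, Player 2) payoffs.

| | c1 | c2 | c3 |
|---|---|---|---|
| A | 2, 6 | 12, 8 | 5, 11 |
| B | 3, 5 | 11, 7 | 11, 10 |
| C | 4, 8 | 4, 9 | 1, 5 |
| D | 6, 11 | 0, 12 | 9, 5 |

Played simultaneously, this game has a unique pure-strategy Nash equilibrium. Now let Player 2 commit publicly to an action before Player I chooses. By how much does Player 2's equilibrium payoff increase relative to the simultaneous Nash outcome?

Work backward from Player I's decision.
- c1 → Player I plays D (best of 2, 3, 4, 6); Player 2 gets 11.
- c2 → Player I plays A (best of 12, 11, 4, 0); Player 2 gets 8.
- c3 → Player I plays B (best of 5, 11, 1, 9); Player 2 gets 10.
Player 2's induced payoffs are 11, 8, 10, so Player 2 commits to c1. Subgame-perfect outcome: (D, c1) with payoffs (6, 11).
Under simultaneous play:
Player I's best replies: c1→D; c2→A; c3→B.
Player 2's best replies: A→c3; B→c3; C→c2; D→c2.
The unique mutual best reply is (B, c3), giving (11, 10).
Player 2's commitment gain: 11 − 10 = 1.

1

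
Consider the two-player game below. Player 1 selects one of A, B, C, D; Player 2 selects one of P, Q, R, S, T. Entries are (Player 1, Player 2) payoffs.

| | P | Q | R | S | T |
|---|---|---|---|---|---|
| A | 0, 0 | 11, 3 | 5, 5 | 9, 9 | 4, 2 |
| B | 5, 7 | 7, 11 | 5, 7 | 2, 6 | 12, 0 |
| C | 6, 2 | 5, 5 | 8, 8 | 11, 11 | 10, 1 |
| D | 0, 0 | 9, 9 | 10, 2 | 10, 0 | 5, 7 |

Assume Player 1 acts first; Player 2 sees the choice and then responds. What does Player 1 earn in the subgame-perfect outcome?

11

Backward induction with Player 1 moving first.
- A: Player 2 compares 0, 3, 5, 9, 2 and picks S; Player 1 would get 9.
- B: Player 2 compares 7, 11, 7, 6, 0 and picks Q; Player 1 would get 7.
- C: Player 2 compares 2, 5, 8, 11, 1 and picks S; Player 1 would get 11.
- D: Player 2 compares 0, 9, 2, 0, 7 and picks Q; Player 1 would get 9.
Player 1's induced payoffs are 9, 7, 11, 9, so Player 1 commits to C. Subgame-perfect outcome: (C, S) with payoffs (11, 11).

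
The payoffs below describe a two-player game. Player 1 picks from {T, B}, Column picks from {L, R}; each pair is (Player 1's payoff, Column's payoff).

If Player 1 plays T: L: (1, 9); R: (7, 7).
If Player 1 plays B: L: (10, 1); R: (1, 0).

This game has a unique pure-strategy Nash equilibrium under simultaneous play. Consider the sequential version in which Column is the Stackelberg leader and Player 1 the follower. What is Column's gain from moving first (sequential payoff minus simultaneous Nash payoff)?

Solve by backward induction (Column leads).
- L → Player 1 plays B (best of 1, 10); Column gets 1.
- R → Player 1 plays T (best of 7, 1); Column gets 7.
Maximizing over 1, 7, Column chooses R. Subgame-perfect outcome: (T, R) with payoffs (7, 7).
Under simultaneous play:
Player 1's best replies: L→B; R→T.
Column's best replies: T→L; B→L.
Only (B, L) has each player best-responding; Nash payoffs (10, 1).
Column's commitment gain: 7 − 1 = 6.

6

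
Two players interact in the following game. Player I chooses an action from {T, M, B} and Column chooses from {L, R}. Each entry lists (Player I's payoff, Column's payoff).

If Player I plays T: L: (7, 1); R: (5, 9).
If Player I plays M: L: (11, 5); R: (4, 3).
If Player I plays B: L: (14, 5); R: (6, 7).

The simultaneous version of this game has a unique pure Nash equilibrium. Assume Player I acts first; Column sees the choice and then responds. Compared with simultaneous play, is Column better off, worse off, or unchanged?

Work backward from Column's decision.
- T: Column compares 1, 9 and picks R; Player I would get 5.
- M: Column compares 5, 3 and picks L; Player I would get 11.
- B: Column compares 5, 7 and picks R; Player I would get 6.
Among 5, 11, 6, the best is 11 at M. Subgame-perfect outcome: (M, L) with payoffs (11, 5).
Under simultaneous play:
Player I's best replies: L→B; R→B.
Column's best replies: T→R; M→L; B→R.
The unique mutual best reply is (B, R), giving (6, 7).
Column earns 5 sequentially versus 7 at the Nash outcome: worse off.

worse off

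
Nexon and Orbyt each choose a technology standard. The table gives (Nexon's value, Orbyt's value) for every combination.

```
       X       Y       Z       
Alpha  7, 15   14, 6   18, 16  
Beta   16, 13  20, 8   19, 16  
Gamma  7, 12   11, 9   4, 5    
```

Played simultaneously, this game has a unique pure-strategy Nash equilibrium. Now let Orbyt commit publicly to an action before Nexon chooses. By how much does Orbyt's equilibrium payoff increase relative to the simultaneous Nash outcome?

Backward induction with Orbyt moving first.
- X → Nexon plays Beta (best of 7, 16, 7); Orbyt gets 13.
- Y → Nexon plays Beta (best of 14, 20, 11); Orbyt gets 8.
- Z → Nexon plays Beta (best of 18, 19, 4); Orbyt gets 16.
Orbyt's induced payoffs are 13, 8, 16, so Orbyt commits to Z. Subgame-perfect outcome: (Beta, Z) with payoffs (19, 16).
For the simultaneous game, intersect best replies.
Nexon's best replies: X→Beta; Y→Beta; Z→Beta.
Orbyt's best replies: Alpha→Z; Beta→Z; Gamma→X.
Only (Beta, Z) has each player best-responding; Nash payoffs (19, 16).
Orbyt's commitment gain: 16 − 16 = 0.

0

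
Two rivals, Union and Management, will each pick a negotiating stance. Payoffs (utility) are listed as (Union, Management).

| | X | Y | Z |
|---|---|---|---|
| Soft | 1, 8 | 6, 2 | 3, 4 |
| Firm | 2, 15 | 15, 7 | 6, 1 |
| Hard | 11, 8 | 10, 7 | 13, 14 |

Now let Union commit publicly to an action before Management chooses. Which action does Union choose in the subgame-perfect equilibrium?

Solve by backward induction (Union leads).
- Soft: Management compares 8, 2, 4 and picks X; Union would get 1.
- Firm: Management compares 15, 7, 1 and picks X; Union would get 2.
- Hard: Management compares 8, 7, 14 and picks Z; Union would get 13.
Maximizing over 1, 2, 13, Union chooses Hard. Subgame-perfect outcome: (Hard, Z) with payoffs (13, 14).

Hard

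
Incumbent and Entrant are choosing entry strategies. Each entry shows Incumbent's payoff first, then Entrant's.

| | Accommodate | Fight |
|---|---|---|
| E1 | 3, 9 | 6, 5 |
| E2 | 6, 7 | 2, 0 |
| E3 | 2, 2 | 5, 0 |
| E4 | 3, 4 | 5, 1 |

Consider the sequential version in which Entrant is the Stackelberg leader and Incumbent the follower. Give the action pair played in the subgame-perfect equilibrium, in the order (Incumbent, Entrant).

(E2, Accommodate)

Work backward from Incumbent's decision.
- Accommodate: Incumbent compares 3, 6, 2, 3 and picks E2; Entrant would get 7.
- Fight: Incumbent compares 6, 2, 5, 5 and picks E1; Entrant would get 5.
Entrant's induced payoffs are 7, 5, so Entrant commits to Accommodate. Subgame-perfect outcome: (E2, Accommodate) with payoffs (6, 7).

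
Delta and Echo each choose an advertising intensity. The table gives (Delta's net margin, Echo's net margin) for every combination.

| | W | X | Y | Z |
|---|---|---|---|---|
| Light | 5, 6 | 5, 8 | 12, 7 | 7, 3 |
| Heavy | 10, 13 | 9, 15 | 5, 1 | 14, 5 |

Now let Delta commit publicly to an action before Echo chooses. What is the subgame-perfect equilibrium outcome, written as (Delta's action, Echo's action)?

Backward induction with Delta moving first.
- Light: BR = X, leader payoff 5.
- Heavy: BR = X, leader payoff 9.
Delta's induced payoffs are 5, 9, so Delta commits to Heavy. Subgame-perfect outcome: (Heavy, X) with payoffs (9, 15).

(Heavy, X)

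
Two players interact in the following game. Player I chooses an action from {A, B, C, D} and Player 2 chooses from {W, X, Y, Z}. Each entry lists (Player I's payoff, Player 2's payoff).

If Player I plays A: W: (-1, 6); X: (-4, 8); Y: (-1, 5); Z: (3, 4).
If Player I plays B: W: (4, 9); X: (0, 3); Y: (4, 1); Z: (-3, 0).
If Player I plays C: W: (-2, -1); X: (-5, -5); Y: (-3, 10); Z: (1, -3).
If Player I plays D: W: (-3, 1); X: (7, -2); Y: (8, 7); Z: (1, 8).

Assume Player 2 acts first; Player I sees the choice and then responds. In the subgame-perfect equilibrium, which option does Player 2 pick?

W

Solve by backward induction (Player 2 leads).
- W: BR = B, leader payoff 9.
- X: BR = D, leader payoff -2.
- Y: BR = D, leader payoff 7.
- Z: BR = A, leader payoff 4.
Player 2's induced payoffs are 9, -2, 7, 4, so Player 2 commits to W. Subgame-perfect outcome: (B, W) with payoffs (4, 9).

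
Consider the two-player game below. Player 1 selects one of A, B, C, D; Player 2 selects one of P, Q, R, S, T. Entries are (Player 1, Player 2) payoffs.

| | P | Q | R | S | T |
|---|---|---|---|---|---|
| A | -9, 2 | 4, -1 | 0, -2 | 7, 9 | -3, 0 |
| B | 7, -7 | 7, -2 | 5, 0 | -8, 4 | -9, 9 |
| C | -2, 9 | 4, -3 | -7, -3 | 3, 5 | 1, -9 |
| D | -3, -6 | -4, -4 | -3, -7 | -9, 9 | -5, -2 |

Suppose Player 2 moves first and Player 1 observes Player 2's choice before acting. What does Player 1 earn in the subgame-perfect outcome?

Backward induction with Player 2 moving first.
- P: BR = B, leader payoff -7.
- Q: BR = B, leader payoff -2.
- R: BR = B, leader payoff 0.
- S: BR = A, leader payoff 9.
- T: BR = C, leader payoff -9.
Player 2's induced payoffs are -7, -2, 0, 9, -9, so Player 2 commits to S. Subgame-perfect outcome: (A, S) with payoffs (7, 9).

7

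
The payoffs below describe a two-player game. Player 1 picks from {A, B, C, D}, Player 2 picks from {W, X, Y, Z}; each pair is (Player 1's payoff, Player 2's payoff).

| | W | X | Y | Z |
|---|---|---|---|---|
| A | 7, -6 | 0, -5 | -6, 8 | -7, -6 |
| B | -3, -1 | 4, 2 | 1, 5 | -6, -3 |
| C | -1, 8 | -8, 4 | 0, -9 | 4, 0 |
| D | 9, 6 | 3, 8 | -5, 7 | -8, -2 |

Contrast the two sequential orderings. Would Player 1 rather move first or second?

If Player 1 leads: Player 2's best replies are A→Y, B→Y, C→W, D→X; Player 1's induced payoffs -6, 1, -1, 3; outcome (D, X), payoffs (3, 8).
If Player 2 leads: Player 1's best replies are W→D, X→B, Y→B, Z→C; Player 2's induced payoffs 6, 2, 5, 0; outcome (D, W), payoffs (9, 6).
Player 1 gets 3 moving first and 9 moving second, so Player 1 prefers to move second.

second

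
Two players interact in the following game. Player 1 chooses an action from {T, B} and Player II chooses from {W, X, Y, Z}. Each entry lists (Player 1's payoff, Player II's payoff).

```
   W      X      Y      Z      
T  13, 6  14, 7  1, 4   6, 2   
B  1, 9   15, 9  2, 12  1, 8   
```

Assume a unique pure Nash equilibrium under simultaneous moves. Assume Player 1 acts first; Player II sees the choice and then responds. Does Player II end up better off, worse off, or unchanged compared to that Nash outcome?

worse off

Backward induction with Player 1 moving first.
- T: BR = X, leader payoff 14.
- B: BR = Y, leader payoff 2.
Maximizing over 14, 2, Player 1 chooses T. Subgame-perfect outcome: (T, X) with payoffs (14, 7).
Now find the simultaneous Nash equilibrium.
Player 1's best replies: W→T; X→B; Y→B; Z→T.
Player II's best replies: T→X; B→Y.
Only (B, Y) has each player best-responding; Nash payoffs (2, 12).
Player II earns 7 sequentially versus 12 at the Nash outcome: worse off.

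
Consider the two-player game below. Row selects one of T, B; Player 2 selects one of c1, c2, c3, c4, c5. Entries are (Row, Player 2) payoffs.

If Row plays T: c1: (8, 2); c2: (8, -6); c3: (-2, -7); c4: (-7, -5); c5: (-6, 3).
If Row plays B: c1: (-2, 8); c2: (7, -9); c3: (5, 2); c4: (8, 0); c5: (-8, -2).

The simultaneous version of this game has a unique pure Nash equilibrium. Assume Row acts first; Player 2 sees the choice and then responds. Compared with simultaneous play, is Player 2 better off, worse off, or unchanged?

better off

Player 2 best-responds to each possible Row move:
- T: Player 2 compares 2, -6, -7, -5, 3 and picks c5; Row would get -6.
- B: Player 2 compares 8, -9, 2, 0, -2 and picks c1; Row would get -2.
Row's induced payoffs are -6, -2, so Row commits to B. Subgame-perfect outcome: (B, c1) with payoffs (-2, 8).
For the simultaneous game, intersect best replies.
Row's best replies: c1→T; c2→T; c3→B; c4→B; c5→T.
Player 2's best replies: T→c5; B→c1.
Only (T, c5) has each player best-responding; Nash payoffs (-6, 3).
Player 2 earns 8 sequentially versus 3 at the Nash outcome: better off.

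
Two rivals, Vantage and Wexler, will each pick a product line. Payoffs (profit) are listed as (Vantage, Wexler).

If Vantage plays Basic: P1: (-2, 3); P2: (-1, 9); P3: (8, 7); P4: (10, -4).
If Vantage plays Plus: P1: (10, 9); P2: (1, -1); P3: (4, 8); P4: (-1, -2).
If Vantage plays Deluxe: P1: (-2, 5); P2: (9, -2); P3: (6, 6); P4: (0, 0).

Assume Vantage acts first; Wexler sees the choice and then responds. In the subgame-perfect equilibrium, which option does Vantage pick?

Plus

Solve by backward induction (Vantage leads).
- Basic: BR = P2, leader payoff -1.
- Plus: BR = P1, leader payoff 10.
- Deluxe: BR = P3, leader payoff 6.
Maximizing over -1, 10, 6, Vantage chooses Plus. Subgame-perfect outcome: (Plus, P1) with payoffs (10, 9).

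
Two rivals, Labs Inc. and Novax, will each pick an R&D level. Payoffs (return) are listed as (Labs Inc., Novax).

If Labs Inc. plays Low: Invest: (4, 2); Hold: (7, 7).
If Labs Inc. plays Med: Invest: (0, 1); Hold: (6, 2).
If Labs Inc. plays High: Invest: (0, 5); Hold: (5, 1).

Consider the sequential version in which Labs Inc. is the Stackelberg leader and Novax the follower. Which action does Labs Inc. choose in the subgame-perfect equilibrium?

Low

Work backward from Novax's decision.
- Low: Novax compares 2, 7 and picks Hold; Labs Inc. would get 7.
- Med: Novax compares 1, 2 and picks Hold; Labs Inc. would get 6.
- High: Novax compares 5, 1 and picks Invest; Labs Inc. would get 0.
Among 7, 6, 0, the best is 7 at Low. Subgame-perfect outcome: (Low, Hold) with payoffs (7, 7).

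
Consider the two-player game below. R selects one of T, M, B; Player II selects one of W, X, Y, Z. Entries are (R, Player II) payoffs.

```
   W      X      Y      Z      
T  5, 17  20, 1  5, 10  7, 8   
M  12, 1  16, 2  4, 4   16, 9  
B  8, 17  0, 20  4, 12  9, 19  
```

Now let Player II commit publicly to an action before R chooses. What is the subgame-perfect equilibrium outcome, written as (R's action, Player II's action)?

R best-responds to each possible Player II move:
- W → R plays M (best of 5, 12, 8); Player II gets 1.
- X → R plays T (best of 20, 16, 0); Player II gets 1.
- Y → R plays T (best of 5, 4, 4); Player II gets 10.
- Z → R plays M (best of 7, 16, 9); Player II gets 9.
Player II's induced payoffs are 1, 1, 10, 9, so Player II commits to Y. Subgame-perfect outcome: (T, Y) with payoffs (5, 10).

(T, Y)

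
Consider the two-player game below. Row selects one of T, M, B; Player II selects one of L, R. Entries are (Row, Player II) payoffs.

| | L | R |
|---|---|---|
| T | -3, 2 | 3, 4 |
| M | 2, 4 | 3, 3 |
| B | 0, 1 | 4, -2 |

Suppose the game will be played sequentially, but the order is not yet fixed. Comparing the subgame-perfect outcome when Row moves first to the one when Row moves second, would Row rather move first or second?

If Row leads: Player II's best replies are T→R, M→L, B→L; Row's induced payoffs 3, 2, 0; outcome (T, R), payoffs (3, 4).
If Player II leads: Row's best replies are L→M, R→B; Player II's induced payoffs 4, -2; outcome (M, L), payoffs (2, 4).
Row gets 3 moving first and 2 moving second, so Row prefers to move first.

first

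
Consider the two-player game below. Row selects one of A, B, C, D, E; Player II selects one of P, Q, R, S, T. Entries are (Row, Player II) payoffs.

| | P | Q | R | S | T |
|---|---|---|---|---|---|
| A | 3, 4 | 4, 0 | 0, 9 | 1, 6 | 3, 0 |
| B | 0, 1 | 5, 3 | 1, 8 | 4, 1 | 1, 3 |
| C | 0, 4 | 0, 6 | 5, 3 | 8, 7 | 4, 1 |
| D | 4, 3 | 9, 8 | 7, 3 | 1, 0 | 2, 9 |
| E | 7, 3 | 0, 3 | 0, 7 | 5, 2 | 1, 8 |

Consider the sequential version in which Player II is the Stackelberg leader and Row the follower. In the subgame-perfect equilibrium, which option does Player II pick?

Row best-responds to each possible Player II move:
- P: BR = E, leader payoff 3.
- Q: BR = D, leader payoff 8.
- R: BR = D, leader payoff 3.
- S: BR = C, leader payoff 7.
- T: BR = C, leader payoff 1.
Maximizing over 3, 8, 3, 7, 1, Player II chooses Q. Subgame-perfect outcome: (D, Q) with payoffs (9, 8).

Q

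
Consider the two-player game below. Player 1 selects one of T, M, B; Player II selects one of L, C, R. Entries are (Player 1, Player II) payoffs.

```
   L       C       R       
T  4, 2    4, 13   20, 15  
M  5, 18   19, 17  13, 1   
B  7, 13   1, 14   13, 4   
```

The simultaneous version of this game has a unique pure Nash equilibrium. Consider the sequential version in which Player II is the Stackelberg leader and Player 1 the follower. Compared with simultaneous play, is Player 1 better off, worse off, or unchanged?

worse off

Player 1 best-responds to each possible Player II move:
- L → Player 1 plays B (best of 4, 5, 7); Player II gets 13.
- C → Player 1 plays M (best of 4, 19, 1); Player II gets 17.
- R → Player 1 plays T (best of 20, 13, 13); Player II gets 15.
Player II's induced payoffs are 13, 17, 15, so Player II commits to C. Subgame-perfect outcome: (M, C) with payoffs (19, 17).
Now find the simultaneous Nash equilibrium.
Player 1's best replies: L→B; C→M; R→T.
Player II's best replies: T→R; M→L; B→C.
The unique mutual best reply is (T, R), giving (20, 15).
Player 1 earns 19 sequentially versus 20 at the Nash outcome: worse off.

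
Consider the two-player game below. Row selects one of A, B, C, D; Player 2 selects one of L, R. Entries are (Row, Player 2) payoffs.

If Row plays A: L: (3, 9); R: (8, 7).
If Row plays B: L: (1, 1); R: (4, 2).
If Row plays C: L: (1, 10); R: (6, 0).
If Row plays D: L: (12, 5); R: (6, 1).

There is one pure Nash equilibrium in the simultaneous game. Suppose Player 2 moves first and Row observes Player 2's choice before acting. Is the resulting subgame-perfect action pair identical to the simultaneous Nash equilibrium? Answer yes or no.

Backward induction with Player 2 moving first.
- L: BR = D, leader payoff 5.
- R: BR = A, leader payoff 7.
Player 2's induced payoffs are 5, 7, so Player 2 commits to R. Subgame-perfect outcome: (A, R) with payoffs (8, 7).
Under simultaneous play:
Row's best replies: L→D; R→A.
Player 2's best replies: A→L; B→R; C→L; D→L.
The unique mutual best reply is (D, L), giving (12, 5).
Sequential outcome (A, R) differs from the Nash profile (D, L).

no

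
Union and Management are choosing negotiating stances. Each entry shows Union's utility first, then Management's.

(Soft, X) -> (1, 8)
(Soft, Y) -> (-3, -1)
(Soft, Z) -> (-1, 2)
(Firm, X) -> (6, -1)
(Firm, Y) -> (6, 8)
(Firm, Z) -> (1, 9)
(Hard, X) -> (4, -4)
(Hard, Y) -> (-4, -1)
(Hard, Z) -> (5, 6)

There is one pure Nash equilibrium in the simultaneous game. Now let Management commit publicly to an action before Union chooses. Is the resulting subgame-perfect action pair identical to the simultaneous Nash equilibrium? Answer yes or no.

no

Backward induction with Management moving first.
- X: Union compares 1, 6, 4 and picks Firm; Management would get -1.
- Y: Union compares -3, 6, -4 and picks Firm; Management would get 8.
- Z: Union compares -1, 1, 5 and picks Hard; Management would get 6.
Maximizing over -1, 8, 6, Management chooses Y. Subgame-perfect outcome: (Firm, Y) with payoffs (6, 8).
Now find the simultaneous Nash equilibrium.
Union's best replies: X→Firm; Y→Firm; Z→Hard.
Management's best replies: Soft→X; Firm→Z; Hard→Z.
Only (Hard, Z) has each player best-responding; Nash payoffs (5, 6).
Sequential outcome (Firm, Y) differs from the Nash profile (Hard, Z).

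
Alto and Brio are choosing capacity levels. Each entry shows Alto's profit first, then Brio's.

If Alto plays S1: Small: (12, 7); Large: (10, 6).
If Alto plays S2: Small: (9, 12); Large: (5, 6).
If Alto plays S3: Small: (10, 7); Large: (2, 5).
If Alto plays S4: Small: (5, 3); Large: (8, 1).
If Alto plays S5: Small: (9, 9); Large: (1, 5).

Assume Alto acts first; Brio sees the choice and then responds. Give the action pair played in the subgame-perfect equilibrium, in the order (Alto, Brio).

(S1, Small)

Work backward from Brio's decision.
- S1: BR = Small, leader payoff 12.
- S2: BR = Small, leader payoff 9.
- S3: BR = Small, leader payoff 10.
- S4: BR = Small, leader payoff 5.
- S5: BR = Small, leader payoff 9.
Maximizing over 12, 9, 10, 5, 9, Alto chooses S1. Subgame-perfect outcome: (S1, Small) with payoffs (12, 7).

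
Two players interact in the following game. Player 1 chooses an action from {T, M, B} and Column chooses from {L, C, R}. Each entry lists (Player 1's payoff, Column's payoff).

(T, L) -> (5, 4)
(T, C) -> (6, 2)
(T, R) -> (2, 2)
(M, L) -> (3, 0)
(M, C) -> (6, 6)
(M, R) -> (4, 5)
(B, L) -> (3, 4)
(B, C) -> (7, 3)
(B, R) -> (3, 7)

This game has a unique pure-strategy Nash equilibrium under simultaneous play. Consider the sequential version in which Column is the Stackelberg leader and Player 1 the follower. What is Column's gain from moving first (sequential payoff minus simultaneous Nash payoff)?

Solve by backward induction (Column leads).
- L: BR = T, leader payoff 4.
- C: BR = B, leader payoff 3.
- R: BR = M, leader payoff 5.
Maximizing over 4, 3, 5, Column chooses R. Subgame-perfect outcome: (M, R) with payoffs (4, 5).
Under simultaneous play:
Player 1's best replies: L→T; C→B; R→M.
Column's best replies: T→L; M→C; B→R.
Only (T, L) has each player best-responding; Nash payoffs (5, 4).
Column's commitment gain: 5 − 4 = 1.

1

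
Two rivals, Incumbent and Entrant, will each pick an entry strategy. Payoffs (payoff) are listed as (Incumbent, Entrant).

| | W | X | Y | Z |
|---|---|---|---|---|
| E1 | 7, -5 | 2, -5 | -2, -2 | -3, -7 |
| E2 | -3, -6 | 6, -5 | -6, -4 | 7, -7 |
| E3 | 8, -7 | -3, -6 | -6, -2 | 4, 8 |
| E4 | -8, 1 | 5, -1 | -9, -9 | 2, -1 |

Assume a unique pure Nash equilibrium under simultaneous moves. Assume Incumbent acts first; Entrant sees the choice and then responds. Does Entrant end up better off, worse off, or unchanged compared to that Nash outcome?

better off

Entrant best-responds to each possible Incumbent move:
- E1 → Entrant plays Y (best of -5, -5, -2, -7); Incumbent gets -2.
- E2 → Entrant plays Y (best of -6, -5, -4, -7); Incumbent gets -6.
- E3 → Entrant plays Z (best of -7, -6, -2, 8); Incumbent gets 4.
- E4 → Entrant plays W (best of 1, -1, -9, -1); Incumbent gets -8.
Among -2, -6, 4, -8, the best is 4 at E3. Subgame-perfect outcome: (E3, Z) with payoffs (4, 8).
Now find the simultaneous Nash equilibrium.
Incumbent's best replies: W→E3; X→E2; Y→E1; Z→E2.
Entrant's best replies: E1→Y; E2→Y; E3→Z; E4→W.
Only (E1, Y) has each player best-responding; Nash payoffs (-2, -2).
Entrant earns 8 sequentially versus -2 at the Nash outcome: better off.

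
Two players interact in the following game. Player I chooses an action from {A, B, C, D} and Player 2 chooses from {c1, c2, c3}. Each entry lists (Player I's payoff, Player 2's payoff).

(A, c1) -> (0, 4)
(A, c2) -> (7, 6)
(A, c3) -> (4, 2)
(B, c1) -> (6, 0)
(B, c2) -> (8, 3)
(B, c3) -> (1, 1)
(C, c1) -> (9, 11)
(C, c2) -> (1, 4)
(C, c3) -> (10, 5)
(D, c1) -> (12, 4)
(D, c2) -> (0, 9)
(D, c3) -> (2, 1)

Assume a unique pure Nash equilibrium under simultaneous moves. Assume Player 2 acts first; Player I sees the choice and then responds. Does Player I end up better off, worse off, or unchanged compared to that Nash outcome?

better off

Work backward from Player I's decision.
- c1: Player I compares 0, 6, 9, 12 and picks D; Player 2 would get 4.
- c2: Player I compares 7, 8, 1, 0 and picks B; Player 2 would get 3.
- c3: Player I compares 4, 1, 10, 2 and picks C; Player 2 would get 5.
Among 4, 3, 5, the best is 5 at c3. Subgame-perfect outcome: (C, c3) with payoffs (10, 5).
For the simultaneous game, intersect best replies.
Player I's best replies: c1→D; c2→B; c3→C.
Player 2's best replies: A→c2; B→c2; C→c1; D→c2.
Only (B, c2) has each player best-responding; Nash payoffs (8, 3).
Player I earns 10 sequentially versus 8 at the Nash outcome: better off.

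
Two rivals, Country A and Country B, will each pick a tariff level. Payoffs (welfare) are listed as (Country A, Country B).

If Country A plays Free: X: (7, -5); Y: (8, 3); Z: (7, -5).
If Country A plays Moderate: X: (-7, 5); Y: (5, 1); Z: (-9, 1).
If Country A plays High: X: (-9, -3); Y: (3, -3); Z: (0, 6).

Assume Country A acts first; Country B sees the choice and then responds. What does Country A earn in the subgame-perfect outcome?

8

Solve by backward induction (Country A leads).
- Free: BR = Y, leader payoff 8.
- Moderate: BR = X, leader payoff -7.
- High: BR = Z, leader payoff 0.
Country A's induced payoffs are 8, -7, 0, so Country A commits to Free. Subgame-perfect outcome: (Free, Y) with payoffs (8, 3).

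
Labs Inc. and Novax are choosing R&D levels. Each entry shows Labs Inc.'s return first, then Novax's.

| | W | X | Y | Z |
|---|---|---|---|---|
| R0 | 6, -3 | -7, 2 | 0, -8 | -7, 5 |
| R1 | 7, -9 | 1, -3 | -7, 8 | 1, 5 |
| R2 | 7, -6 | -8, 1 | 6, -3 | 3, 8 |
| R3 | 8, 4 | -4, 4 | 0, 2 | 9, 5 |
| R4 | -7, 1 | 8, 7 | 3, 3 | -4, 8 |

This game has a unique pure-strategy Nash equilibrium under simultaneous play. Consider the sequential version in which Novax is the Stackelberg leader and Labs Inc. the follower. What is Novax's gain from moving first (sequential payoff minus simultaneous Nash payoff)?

2

Labs Inc. best-responds to each possible Novax move:
- W: Labs Inc. compares 6, 7, 7, 8, -7 and picks R3; Novax would get 4.
- X: Labs Inc. compares -7, 1, -8, -4, 8 and picks R4; Novax would get 7.
- Y: Labs Inc. compares 0, -7, 6, 0, 3 and picks R2; Novax would get -3.
- Z: Labs Inc. compares -7, 1, 3, 9, -4 and picks R3; Novax would get 5.
Novax's induced payoffs are 4, 7, -3, 5, so Novax commits to X. Subgame-perfect outcome: (R4, X) with payoffs (8, 7).
For the simultaneous game, intersect best replies.
Labs Inc.'s best replies: W→R3; X→R4; Y→R2; Z→R3.
Novax's best replies: R0→Z; R1→Y; R2→Z; R3→Z; R4→Z.
Only (R3, Z) has each player best-responding; Nash payoffs (9, 5).
Novax's commitment gain: 7 − 5 = 2.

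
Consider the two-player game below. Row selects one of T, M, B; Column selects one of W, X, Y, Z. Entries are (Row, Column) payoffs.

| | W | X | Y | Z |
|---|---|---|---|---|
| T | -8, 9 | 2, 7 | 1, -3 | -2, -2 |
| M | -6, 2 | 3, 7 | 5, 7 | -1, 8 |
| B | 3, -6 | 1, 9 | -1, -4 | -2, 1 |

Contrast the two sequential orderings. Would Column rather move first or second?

second

If Row leads: Column's best replies are T→W, M→Z, B→X; Row's induced payoffs -8, -1, 1; outcome (B, X), payoffs (1, 9).
If Column leads: Row's best replies are W→B, X→M, Y→M, Z→M; Column's induced payoffs -6, 7, 7, 8; outcome (M, Z), payoffs (-1, 8).
Column gets 8 moving first and 9 moving second, so Column prefers to move second.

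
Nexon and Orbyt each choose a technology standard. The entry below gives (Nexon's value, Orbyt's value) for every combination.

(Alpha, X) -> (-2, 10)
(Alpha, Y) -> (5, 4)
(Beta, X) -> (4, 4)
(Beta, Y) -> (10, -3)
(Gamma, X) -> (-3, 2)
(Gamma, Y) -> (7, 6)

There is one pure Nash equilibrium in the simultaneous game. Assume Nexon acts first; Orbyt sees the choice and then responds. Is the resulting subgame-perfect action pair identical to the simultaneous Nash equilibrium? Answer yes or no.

Orbyt best-responds to each possible Nexon move:
- Alpha: BR = X, leader payoff -2.
- Beta: BR = X, leader payoff 4.
- Gamma: BR = Y, leader payoff 7.
Maximizing over -2, 4, 7, Nexon chooses Gamma. Subgame-perfect outcome: (Gamma, Y) with payoffs (7, 6).
For the simultaneous game, intersect best replies.
Nexon's best replies: X→Beta; Y→Beta.
Orbyt's best replies: Alpha→X; Beta→X; Gamma→Y.
Only (Beta, X) has each player best-responding; Nash payoffs (4, 4).
Sequential outcome (Gamma, Y) differs from the Nash profile (Beta, X).

no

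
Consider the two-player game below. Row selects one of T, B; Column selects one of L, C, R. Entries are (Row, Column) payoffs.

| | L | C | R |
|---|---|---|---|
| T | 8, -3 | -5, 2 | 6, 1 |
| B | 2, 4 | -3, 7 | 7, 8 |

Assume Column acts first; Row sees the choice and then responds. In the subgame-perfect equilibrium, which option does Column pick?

R

Solve by backward induction (Column leads).
- L: BR = T, leader payoff -3.
- C: BR = B, leader payoff 7.
- R: BR = B, leader payoff 8.
Maximizing over -3, 7, 8, Column chooses R. Subgame-perfect outcome: (B, R) with payoffs (7, 8).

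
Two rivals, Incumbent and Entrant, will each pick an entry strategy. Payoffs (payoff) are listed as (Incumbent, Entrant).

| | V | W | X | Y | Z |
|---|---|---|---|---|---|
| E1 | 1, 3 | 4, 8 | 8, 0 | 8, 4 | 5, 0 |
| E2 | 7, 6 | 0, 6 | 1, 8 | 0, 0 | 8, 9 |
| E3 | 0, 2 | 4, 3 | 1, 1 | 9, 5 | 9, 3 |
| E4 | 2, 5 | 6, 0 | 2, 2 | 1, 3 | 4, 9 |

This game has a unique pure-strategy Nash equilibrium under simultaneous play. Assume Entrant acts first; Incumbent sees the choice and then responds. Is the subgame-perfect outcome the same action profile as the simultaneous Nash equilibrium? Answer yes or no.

Solve by backward induction (Entrant leads).
- V: BR = E2, leader payoff 6.
- W: BR = E4, leader payoff 0.
- X: BR = E1, leader payoff 0.
- Y: BR = E3, leader payoff 5.
- Z: BR = E3, leader payoff 3.
Maximizing over 6, 0, 0, 5, 3, Entrant chooses V. Subgame-perfect outcome: (E2, V) with payoffs (7, 6).
Under simultaneous play:
Incumbent's best replies: V→E2; W→E4; X→E1; Y→E3; Z→E3.
Entrant's best replies: E1→W; E2→Z; E3→Y; E4→Z.
The unique mutual best reply is (E3, Y), giving (9, 5).
Sequential outcome (E2, V) differs from the Nash profile (E3, Y).

no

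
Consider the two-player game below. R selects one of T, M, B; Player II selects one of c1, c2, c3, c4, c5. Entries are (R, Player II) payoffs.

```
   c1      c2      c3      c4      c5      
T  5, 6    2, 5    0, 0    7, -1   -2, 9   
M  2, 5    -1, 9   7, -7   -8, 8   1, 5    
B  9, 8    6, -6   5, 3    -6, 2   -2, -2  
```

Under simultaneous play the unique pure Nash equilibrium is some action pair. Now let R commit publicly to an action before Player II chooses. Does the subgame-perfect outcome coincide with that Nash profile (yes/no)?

Work backward from Player II's decision.
- T: BR = c5, leader payoff -2.
- M: BR = c2, leader payoff -1.
- B: BR = c1, leader payoff 9.
Among -2, -1, 9, the best is 9 at B. Subgame-perfect outcome: (B, c1) with payoffs (9, 8).
Now find the simultaneous Nash equilibrium.
R's best replies: c1→B; c2→B; c3→M; c4→T; c5→M.
Player II's best replies: T→c5; M→c2; B→c1.
The unique mutual best reply is (B, c1), giving (9, 8).
Sequential outcome (B, c1) coincides with the Nash profile (B, c1).

yes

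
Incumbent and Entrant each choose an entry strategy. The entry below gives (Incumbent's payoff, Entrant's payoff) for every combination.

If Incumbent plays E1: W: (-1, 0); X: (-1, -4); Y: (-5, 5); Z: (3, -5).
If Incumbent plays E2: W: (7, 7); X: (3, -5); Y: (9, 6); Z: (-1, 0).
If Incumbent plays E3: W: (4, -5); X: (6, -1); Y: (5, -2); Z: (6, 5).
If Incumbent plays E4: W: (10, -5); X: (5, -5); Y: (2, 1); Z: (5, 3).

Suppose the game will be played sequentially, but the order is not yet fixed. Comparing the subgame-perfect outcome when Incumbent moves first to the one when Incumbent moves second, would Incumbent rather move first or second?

second

If Incumbent leads: Entrant's best replies are E1→Y, E2→W, E3→Z, E4→Z; Incumbent's induced payoffs -5, 7, 6, 5; outcome (E2, W), payoffs (7, 7).
If Entrant leads: Incumbent's best replies are W→E4, X→E3, Y→E2, Z→E3; Entrant's induced payoffs -5, -1, 6, 5; outcome (E2, Y), payoffs (9, 6).
Incumbent gets 7 moving first and 9 moving second, so Incumbent prefers to move second.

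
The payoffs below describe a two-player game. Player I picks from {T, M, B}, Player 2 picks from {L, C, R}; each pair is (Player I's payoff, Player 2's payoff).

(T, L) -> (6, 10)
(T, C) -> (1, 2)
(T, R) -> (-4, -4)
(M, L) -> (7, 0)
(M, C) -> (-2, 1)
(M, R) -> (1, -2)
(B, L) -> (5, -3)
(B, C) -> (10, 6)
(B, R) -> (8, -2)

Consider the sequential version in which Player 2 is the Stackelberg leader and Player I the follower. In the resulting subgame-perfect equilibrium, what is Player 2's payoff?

6

Solve by backward induction (Player 2 leads).
- L → Player I plays M (best of 6, 7, 5); Player 2 gets 0.
- C → Player I plays B (best of 1, -2, 10); Player 2 gets 6.
- R → Player I plays B (best of -4, 1, 8); Player 2 gets -2.
Among 0, 6, -2, the best is 6 at C. Subgame-perfect outcome: (B, C) with payoffs (10, 6).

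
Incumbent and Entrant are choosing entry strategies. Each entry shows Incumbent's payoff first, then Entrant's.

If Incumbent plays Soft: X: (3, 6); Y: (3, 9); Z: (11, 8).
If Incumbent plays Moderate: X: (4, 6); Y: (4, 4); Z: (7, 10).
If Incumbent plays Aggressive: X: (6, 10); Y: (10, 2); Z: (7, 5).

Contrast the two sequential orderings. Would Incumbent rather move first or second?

If Incumbent leads: Entrant's best replies are Soft→Y, Moderate→Z, Aggressive→X; Incumbent's induced payoffs 3, 7, 6; outcome (Moderate, Z), payoffs (7, 10).
If Entrant leads: Incumbent's best replies are X→Aggressive, Y→Aggressive, Z→Soft; Entrant's induced payoffs 10, 2, 8; outcome (Aggressive, X), payoffs (6, 10).
Incumbent gets 7 moving first and 6 moving second, so Incumbent prefers to move first.

first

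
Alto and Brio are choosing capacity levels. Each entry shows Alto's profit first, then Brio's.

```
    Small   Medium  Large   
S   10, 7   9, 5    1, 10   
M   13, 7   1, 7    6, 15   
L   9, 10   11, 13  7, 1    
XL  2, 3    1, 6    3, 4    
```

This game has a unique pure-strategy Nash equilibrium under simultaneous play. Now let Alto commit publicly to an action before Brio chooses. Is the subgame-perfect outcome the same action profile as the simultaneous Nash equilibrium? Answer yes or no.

yes

Solve by backward induction (Alto leads).
- S: BR = Large, leader payoff 1.
- M: BR = Large, leader payoff 6.
- L: BR = Medium, leader payoff 11.
- XL: BR = Medium, leader payoff 1.
Maximizing over 1, 6, 11, 1, Alto chooses L. Subgame-perfect outcome: (L, Medium) with payoffs (11, 13).
Under simultaneous play:
Alto's best replies: Small→M; Medium→L; Large→L.
Brio's best replies: S→Large; M→Large; L→Medium; XL→Medium.
The unique mutual best reply is (L, Medium), giving (11, 13).
Sequential outcome (L, Medium) coincides with the Nash profile (L, Medium).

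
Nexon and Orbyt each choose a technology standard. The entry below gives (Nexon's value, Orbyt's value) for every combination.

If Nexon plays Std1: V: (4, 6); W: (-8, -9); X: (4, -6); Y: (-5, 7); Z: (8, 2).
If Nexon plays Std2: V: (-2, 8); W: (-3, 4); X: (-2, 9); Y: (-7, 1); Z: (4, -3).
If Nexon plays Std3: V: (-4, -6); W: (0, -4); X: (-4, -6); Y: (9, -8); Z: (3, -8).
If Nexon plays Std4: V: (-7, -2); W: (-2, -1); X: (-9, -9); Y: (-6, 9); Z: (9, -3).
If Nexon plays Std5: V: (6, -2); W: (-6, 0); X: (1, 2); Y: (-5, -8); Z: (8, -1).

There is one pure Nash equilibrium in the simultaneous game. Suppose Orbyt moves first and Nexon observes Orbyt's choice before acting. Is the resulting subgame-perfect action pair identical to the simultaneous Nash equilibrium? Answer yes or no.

Backward induction with Orbyt moving first.
- V: BR = Std5, leader payoff -2.
- W: BR = Std3, leader payoff -4.
- X: BR = Std1, leader payoff -6.
- Y: BR = Std3, leader payoff -8.
- Z: BR = Std4, leader payoff -3.
Maximizing over -2, -4, -6, -8, -3, Orbyt chooses V. Subgame-perfect outcome: (Std5, V) with payoffs (6, -2).
Under simultaneous play:
Nexon's best replies: V→Std5; W→Std3; X→Std1; Y→Std3; Z→Std4.
Orbyt's best replies: Std1→Y; Std2→X; Std3→W; Std4→Y; Std5→X.
The unique mutual best reply is (Std3, W), giving (0, -4).
Sequential outcome (Std5, V) differs from the Nash profile (Std3, W).

no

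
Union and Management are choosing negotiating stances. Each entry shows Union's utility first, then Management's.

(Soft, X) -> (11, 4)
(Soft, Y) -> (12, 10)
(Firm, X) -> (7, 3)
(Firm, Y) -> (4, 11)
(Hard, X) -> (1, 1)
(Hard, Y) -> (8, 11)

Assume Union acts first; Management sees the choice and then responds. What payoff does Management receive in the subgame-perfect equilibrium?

Work backward from Management's decision.
- Soft → Management plays Y (best of 4, 10); Union gets 12.
- Firm → Management plays Y (best of 3, 11); Union gets 4.
- Hard → Management plays Y (best of 1, 11); Union gets 8.
Among 12, 4, 8, the best is 12 at Soft. Subgame-perfect outcome: (Soft, Y) with payoffs (12, 10).

10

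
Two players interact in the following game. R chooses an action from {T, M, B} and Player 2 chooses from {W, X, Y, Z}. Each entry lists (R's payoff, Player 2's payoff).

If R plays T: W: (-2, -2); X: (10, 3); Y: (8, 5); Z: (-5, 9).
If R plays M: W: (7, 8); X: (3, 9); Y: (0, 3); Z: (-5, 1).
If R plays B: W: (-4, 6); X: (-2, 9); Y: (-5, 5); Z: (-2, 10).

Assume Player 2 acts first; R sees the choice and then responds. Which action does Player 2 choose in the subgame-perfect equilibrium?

Solve by backward induction (Player 2 leads).
- W: BR = M, leader payoff 8.
- X: BR = T, leader payoff 3.
- Y: BR = T, leader payoff 5.
- Z: BR = B, leader payoff 10.
Maximizing over 8, 3, 5, 10, Player 2 chooses Z. Subgame-perfect outcome: (B, Z) with payoffs (-2, 10).

Z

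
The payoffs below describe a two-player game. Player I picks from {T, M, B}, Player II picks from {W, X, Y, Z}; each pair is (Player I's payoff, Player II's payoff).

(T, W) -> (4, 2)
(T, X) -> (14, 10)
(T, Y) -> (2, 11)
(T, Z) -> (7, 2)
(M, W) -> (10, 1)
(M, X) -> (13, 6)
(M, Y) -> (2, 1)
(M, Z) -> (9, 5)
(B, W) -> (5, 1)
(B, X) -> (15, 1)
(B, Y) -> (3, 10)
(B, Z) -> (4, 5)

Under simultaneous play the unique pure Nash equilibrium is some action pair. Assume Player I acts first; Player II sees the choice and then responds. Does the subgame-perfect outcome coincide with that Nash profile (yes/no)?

no

Work backward from Player II's decision.
- T: Player II compares 2, 10, 11, 2 and picks Y; Player I would get 2.
- M: Player II compares 1, 6, 1, 5 and picks X; Player I would get 13.
- B: Player II compares 1, 1, 10, 5 and picks Y; Player I would get 3.
Player I's induced payoffs are 2, 13, 3, so Player I commits to M. Subgame-perfect outcome: (M, X) with payoffs (13, 6).
For the simultaneous game, intersect best replies.
Player I's best replies: W→M; X→B; Y→B; Z→M.
Player II's best replies: T→Y; M→X; B→Y.
Only (B, Y) has each player best-responding; Nash payoffs (3, 10).
Sequential outcome (M, X) differs from the Nash profile (B, Y).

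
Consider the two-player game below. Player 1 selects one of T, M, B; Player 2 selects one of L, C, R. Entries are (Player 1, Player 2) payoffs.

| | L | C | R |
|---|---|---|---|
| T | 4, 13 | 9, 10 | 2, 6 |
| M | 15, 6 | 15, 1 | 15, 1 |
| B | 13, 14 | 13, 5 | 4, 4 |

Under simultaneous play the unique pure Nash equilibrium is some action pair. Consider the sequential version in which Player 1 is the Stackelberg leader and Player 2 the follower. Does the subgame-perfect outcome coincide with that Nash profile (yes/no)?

yes

Solve by backward induction (Player 1 leads).
- T: Player 2 compares 13, 10, 6 and picks L; Player 1 would get 4.
- M: Player 2 compares 6, 1, 1 and picks L; Player 1 would get 15.
- B: Player 2 compares 14, 5, 4 and picks L; Player 1 would get 13.
Maximizing over 4, 15, 13, Player 1 chooses M. Subgame-perfect outcome: (M, L) with payoffs (15, 6).
For the simultaneous game, intersect best replies.
Player 1's best replies: L→M; C→M; R→M.
Player 2's best replies: T→L; M→L; B→L.
Only (M, L) has each player best-responding; Nash payoffs (15, 6).
Sequential outcome (M, L) coincides with the Nash profile (M, L).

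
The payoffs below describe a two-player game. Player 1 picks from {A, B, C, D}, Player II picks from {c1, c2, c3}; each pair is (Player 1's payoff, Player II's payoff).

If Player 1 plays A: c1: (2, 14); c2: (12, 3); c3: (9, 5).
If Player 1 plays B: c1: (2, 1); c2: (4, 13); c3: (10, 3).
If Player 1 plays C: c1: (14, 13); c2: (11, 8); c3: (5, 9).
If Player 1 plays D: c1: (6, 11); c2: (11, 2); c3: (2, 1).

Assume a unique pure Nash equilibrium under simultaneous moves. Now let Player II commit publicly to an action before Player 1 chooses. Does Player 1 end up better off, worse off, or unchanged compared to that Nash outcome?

Backward induction with Player II moving first.
- c1: Player 1 compares 2, 2, 14, 6 and picks C; Player II would get 13.
- c2: Player 1 compares 12, 4, 11, 11 and picks A; Player II would get 3.
- c3: Player 1 compares 9, 10, 5, 2 and picks B; Player II would get 3.
Maximizing over 13, 3, 3, Player II chooses c1. Subgame-perfect outcome: (C, c1) with payoffs (14, 13).
Now find the simultaneous Nash equilibrium.
Player 1's best replies: c1→C; c2→A; c3→B.
Player II's best replies: A→c1; B→c2; C→c1; D→c1.
The unique mutual best reply is (C, c1), giving (14, 13).
Player 1 earns 14 sequentially versus 14 at the Nash outcome: unchanged.

unchanged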